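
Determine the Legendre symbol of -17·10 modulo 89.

By multiplicativity, (-17·10/89) = (-17/89)·(10/89).
First factor (-17/89):
(-17/89)
  = (72/89)    [-17 ≡ 72 mod 89]
  = (9/89)    [89 ≡ 1 mod 8 ⇒ (2/89)^3 = +1]
  = (89/9)    [QR: 9 ≡ 1 mod 4, sign kept]
  = (8/9)    [89 ≡ 8 mod 9]
  = (1/9)    [9 ≡ 1 mod 8 ⇒ (2/9)^3 = +1]
  = 1    [(1/9) = 1]
Second factor (10/89):
(10/89)
  = (5/89)    [89 ≡ 1 mod 8 ⇒ (2/89) = +1]
  = (89/5)    [QR: 5 ≡ 1 mod 4, sign kept]
  = (4/5)    [89 ≡ 4 mod 5]
  = (1/5)    [5 ≡ 5 mod 8 ⇒ (2/5)^2 = +1]
  = 1    [(1/5) = 1]
Product: (1)·(1) = 1.

1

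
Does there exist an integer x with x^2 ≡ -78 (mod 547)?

Reduce the numerator: -78 ≡ 469 (mod 547), so (-78/547) = (469/547).
469 ≡ 1 (mod 4), so quadratic reciprocity gives (469/547) = (547/469). Reduce: 547 ≡ 78 (mod 469). Now have (78/469).
Factor out 2: 78 = 2·39. Since 469 ≡ 5 (mod 8), (2/469) = -1. Now have -(39/469).
469 ≡ 1 (mod 4), so quadratic reciprocity gives (39/469) = (469/39). Reduce: 469 ≡ 1 (mod 39). Now have -(1/39).
(1/39) = 1. Collecting the sign factors: -1.
The Legendre symbol is -1, so x^2 ≡ -78 (mod 547) has no solution.

no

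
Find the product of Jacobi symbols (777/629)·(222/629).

0

By multiplicativity, (777·222/629) = (777/629)·(222/629).
First factor (777/629):
Reduce the numerator: 777 ≡ 148 (mod 629), so (777/629) = (148/629).
Factor out 2: 148 = 2^2·37. Since 629 ≡ 5 (mod 8), (2/629) = -1, and (2/629)^2 = +1. Now have (37/629).
37 ≡ 1 (mod 4), so quadratic reciprocity gives (37/629) = (629/37). Reduce: 629 ≡ 0 (mod 37). Now have (0/37).
The numerator is now 0 with denominator 37 > 1: the symbol is 0.
Second factor (222/629):
Factor out 2: 222 = 2·111. Since 629 ≡ 5 (mod 8), (2/629) = -1. Now have -(111/629).
629 ≡ 1 (mod 4), so quadratic reciprocity gives (111/629) = (629/111). Reduce: 629 ≡ 74 (mod 111). Now have -(74/111).
Factor out 2: 74 = 2·37. Since 111 ≡ 7 (mod 8), (2/111) = +1. Now have -(37/111).
37 ≡ 1 (mod 4), so quadratic reciprocity gives (37/111) = (111/37). Reduce: 111 ≡ 0 (mod 37). Now have -(0/37).
The numerator is now 0 with denominator 37 > 1: the symbol is 0.
Product: (0)·(0) = 0.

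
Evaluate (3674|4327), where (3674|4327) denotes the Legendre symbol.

Factor out 2: 3674 = 2·1837. Since 4327 ≡ 7 (mod 8), (2|4327) = +1. Now have (1837|4327).
1837 ≡ 1 (mod 4), so quadratic reciprocity gives (1837|4327) = (4327|1837). Reduce: 4327 ≡ 653 (mod 1837). Now have (653|1837).
653 ≡ 1 (mod 4), so quadratic reciprocity gives (653|1837) = (1837|653). Reduce: 1837 ≡ 531 (mod 653). Now have (531|653).
653 ≡ 1 (mod 4), so quadratic reciprocity gives (531|653) = (653|531). Reduce: 653 ≡ 122 (mod 531). Now have (122|531).
Factor out 2: 122 = 2·61. Since 531 ≡ 3 (mod 8), (2|531) = -1. Now have -(61|531).
61 ≡ 1 (mod 4), so quadratic reciprocity gives (61|531) = (531|61). Reduce: 531 ≡ 43 (mod 61). Now have -(43|61).
61 ≡ 1 (mod 4), so quadratic reciprocity gives (43|61) = (61|43). Reduce: 61 ≡ 18 (mod 43). Now have -(18|43).
Factor out 2: 18 = 2·9. Since 43 ≡ 3 (mod 8), (2|43) = -1. Now have (9|43).
9 ≡ 1 (mod 4), so quadratic reciprocity gives (9|43) = (43|9). Reduce: 43 ≡ 7 (mod 9). Now have (7|9).
9 ≡ 1 (mod 4), so quadratic reciprocity gives (7|9) = (9|7). Reduce: 9 ≡ 2 (mod 7). Now have (2|7).
Factor out 2: 2 = 2. Since 7 ≡ 7 (mod 8), (2|7) = +1. Now have (1|7).
(1|7) = 1. Collecting the sign factors: 1.

1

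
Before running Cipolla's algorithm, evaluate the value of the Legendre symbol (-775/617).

1

(-775/617)
  = (459/617)    [-775 ≡ 459 mod 617]
  = (617/459)    [QR: 617 ≡ 1 mod 4, sign kept]
  = (158/459)    [617 ≡ 158 mod 459]
  = -(79/459)    [459 ≡ 3 mod 8 ⇒ (2/459) = -1]
  = (459/79)    [QR: both ≡ 3 mod 4, sign flips]
  = (64/79)    [459 ≡ 64 mod 79]
  = (1/79)    [79 ≡ 7 mod 8 ⇒ (2/79)^6 = +1]
  = 1    [(1/79) = 1]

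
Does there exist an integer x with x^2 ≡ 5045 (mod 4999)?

no

(5045/4999)
  = (46/4999)    [5045 ≡ 46 mod 4999]
  = (23/4999)    [4999 ≡ 7 mod 8 ⇒ (2/4999) = +1]
  = -(4999/23)    [QR: both ≡ 3 mod 4, sign flips]
  = -(8/23)    [4999 ≡ 8 mod 23]
  = -(1/23)    [23 ≡ 7 mod 8 ⇒ (2/23)^3 = +1]
  = -1    [(1/23) = 1]
The Legendre symbol is -1, so x^2 ≡ 5045 (mod 4999) has no solution.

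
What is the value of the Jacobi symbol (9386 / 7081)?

(9386 / 7081)
  = (2305 / 7081)    [9386 ≡ 2305 mod 7081]
  = (7081 / 2305)    [QR: 2305 ≡ 1 mod 4, sign kept]
  = (166 / 2305)    [7081 ≡ 166 mod 2305]
  = (83 / 2305)    [2305 ≡ 1 mod 8 ⇒ (2 / 2305) = +1]
  = (2305 / 83)    [QR: 2305 ≡ 1 mod 4, sign kept]
  = (64 / 83)    [2305 ≡ 64 mod 83]
  = (1 / 83)    [83 ≡ 3 mod 8 ⇒ (2 / 83)^6 = +1]
  = 1    [(1 / 83) = 1]

1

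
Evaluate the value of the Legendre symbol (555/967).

(555/967)
  = -(967/555)    [QR: both ≡ 3 mod 4, sign flips]
  = -(412/555)    [967 ≡ 412 mod 555]
  = -(103/555)    [555 ≡ 3 mod 8 ⇒ (2/555)^2 = +1]
  = (555/103)    [QR: both ≡ 3 mod 4, sign flips]
  = (40/103)    [555 ≡ 40 mod 103]
  = (5/103)    [103 ≡ 7 mod 8 ⇒ (2/103)^3 = +1]
  = (103/5)    [QR: 5 ≡ 1 mod 4, sign kept]
  = (3/5)    [103 ≡ 3 mod 5]
  = (5/3)    [QR: 5 ≡ 1 mod 4, sign kept]
  = (2/3)    [5 ≡ 2 mod 3]
  = -(1/3)    [3 ≡ 3 mod 8 ⇒ (2/3) = -1]
  = -1    [(1/3) = 1]

-1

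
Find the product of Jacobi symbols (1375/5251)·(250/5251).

1

By multiplicativity, (1375·250/5251) = (1375/5251)·(250/5251).
First factor (1375/5251):
(1375/5251)
  = -(5251/1375)    [QR: both ≡ 3 mod 4, sign flips]
  = -(1126/1375)    [5251 ≡ 1126 mod 1375]
  = -(563/1375)    [1375 ≡ 7 mod 8 ⇒ (2/1375) = +1]
  = (1375/563)    [QR: both ≡ 3 mod 4, sign flips]
  = (249/563)    [1375 ≡ 249 mod 563]
  = (563/249)    [QR: 249 ≡ 1 mod 4, sign kept]
  = (65/249)    [563 ≡ 65 mod 249]
  = (249/65)    [QR: 65 ≡ 1 mod 4, sign kept]
  = (54/65)    [249 ≡ 54 mod 65]
  = (27/65)    [65 ≡ 1 mod 8 ⇒ (2/65) = +1]
  = (65/27)    [QR: 65 ≡ 1 mod 4, sign kept]
  = (11/27)    [65 ≡ 11 mod 27]
  = -(27/11)    [QR: both ≡ 3 mod 4, sign flips]
  = -(5/11)    [27 ≡ 5 mod 11]
  = -(11/5)    [QR: 5 ≡ 1 mod 4, sign kept]
  = -(1/5)    [11 ≡ 1 mod 5]
  = -1    [(1/5) = 1]
Second factor (250/5251):
(250/5251)
  = -(125/5251)    [5251 ≡ 3 mod 8 ⇒ (2/5251) = -1]
  = -(5251/125)    [QR: 125 ≡ 1 mod 4, sign kept]
  = -(1/125)    [5251 ≡ 1 mod 125]
  = -1    [(1/125) = 1]
Product: (-1)·(-1) = 1.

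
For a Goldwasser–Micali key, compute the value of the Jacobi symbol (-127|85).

-1

(-127|85)
  = (127|85)    [85 ≡ 1 mod 4 ⇒ (-1|85) = +1]
  = (42|85)    [127 ≡ 42 mod 85]
  = -(21|85)    [85 ≡ 5 mod 8 ⇒ (2|85) = -1]
  = -(85|21)    [QR: 21 ≡ 1 mod 4, sign kept]
  = -(1|21)    [85 ≡ 1 mod 21]
  = -1    [(1|21) = 1]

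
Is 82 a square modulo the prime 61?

no

(82/61)
  = (21/61)    [82 ≡ 21 mod 61]
  = (61/21)    [QR: 21 ≡ 1 mod 4, sign kept]
  = (19/21)    [61 ≡ 19 mod 21]
  = (21/19)    [QR: 21 ≡ 1 mod 4, sign kept]
  = (2/19)    [21 ≡ 2 mod 19]
  = -(1/19)    [19 ≡ 3 mod 8 ⇒ (2/19) = -1]
  = -1    [(1/19) = 1]
(82/61) = -1, and 61 is prime, so 82 is not a quadratic residue mod 61.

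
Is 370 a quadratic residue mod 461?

yes

(370/461)
  = -(185/461)    [461 ≡ 5 mod 8 ⇒ (2/461) = -1]
  = -(461/185)    [QR: 185 ≡ 1 mod 4, sign kept]
  = -(91/185)    [461 ≡ 91 mod 185]
  = -(185/91)    [QR: 185 ≡ 1 mod 4, sign kept]
  = -(3/91)    [185 ≡ 3 mod 91]
  = (91/3)    [QR: both ≡ 3 mod 4, sign flips]
  = (1/3)    [91 ≡ 1 mod 3]
  = 1    [(1/3) = 1]
(370/461) = 1, and 461 is prime, so 370 is a quadratic residue mod 461.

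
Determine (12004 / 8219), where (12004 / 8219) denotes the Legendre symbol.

1

(12004 / 8219)
  = (3785 / 8219)    [12004 ≡ 3785 mod 8219]
  = (8219 / 3785)    [QR: 3785 ≡ 1 mod 4, sign kept]
  = (649 / 3785)    [8219 ≡ 649 mod 3785]
  = (3785 / 649)    [QR: 649 ≡ 1 mod 4, sign kept]
  = (540 / 649)    [3785 ≡ 540 mod 649]
  = (135 / 649)    [649 ≡ 1 mod 8 ⇒ (2 / 649)^2 = +1]
  = (649 / 135)    [QR: 649 ≡ 1 mod 4, sign kept]
  = (109 / 135)    [649 ≡ 109 mod 135]
  = (135 / 109)    [QR: 109 ≡ 1 mod 4, sign kept]
  = (26 / 109)    [135 ≡ 26 mod 109]
  = -(13 / 109)    [109 ≡ 5 mod 8 ⇒ (2 / 109) = -1]
  = -(109 / 13)    [QR: 13 ≡ 1 mod 4, sign kept]
  = -(5 / 13)    [109 ≡ 5 mod 13]
  = -(13 / 5)    [QR: 5 ≡ 1 mod 4, sign kept]
  = -(3 / 5)    [13 ≡ 3 mod 5]
  = -(5 / 3)    [QR: 5 ≡ 1 mod 4, sign kept]
  = -(2 / 3)    [5 ≡ 2 mod 3]
  = (1 / 3)    [3 ≡ 3 mod 8 ⇒ (2 / 3) = -1]
  = 1    [(1 / 3) = 1]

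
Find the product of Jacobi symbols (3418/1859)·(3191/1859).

By multiplicativity, (3418·3191/1859) = (3418/1859)·(3191/1859).
First factor (3418/1859):
Reduce the numerator: 3418 ≡ 1559 (mod 1859), so (3418/1859) = (1559/1859).
Both 1559 ≡ 3 and 1859 ≡ 3 (mod 4), so reciprocity gives (1559/1859) = -(1859/1559). Reduce: 1859 ≡ 300 (mod 1559). Now have -(300/1559).
Factor out 2: 300 = 2^2·75. Since 1559 ≡ 7 (mod 8), (2/1559) = +1, and (2/1559)^2 = +1. Now have -(75/1559).
Both 75 ≡ 3 and 1559 ≡ 3 (mod 4), so reciprocity gives (75/1559) = -(1559/75). Reduce: 1559 ≡ 59 (mod 75). Now have (59/75).
Both 59 ≡ 3 and 75 ≡ 3 (mod 4), so reciprocity gives (59/75) = -(75/59). Reduce: 75 ≡ 16 (mod 59). Now have -(16/59).
Factor out 2: 16 = 2^4. Since 59 ≡ 3 (mod 8), (2/59) = -1, and (2/59)^4 = +1. Now have -(1/59).
(1/59) = 1. Collecting the sign factors: -1.
Second factor (3191/1859):
Reduce the numerator: 3191 ≡ 1332 (mod 1859), so (3191/1859) = (1332/1859).
Factor out 2: 1332 = 2^2·333. Since 1859 ≡ 3 (mod 8), (2/1859) = -1, and (2/1859)^2 = +1. Now have (333/1859).
333 ≡ 1 (mod 4), so quadratic reciprocity gives (333/1859) = (1859/333). Reduce: 1859 ≡ 194 (mod 333). Now have (194/333).
Factor out 2: 194 = 2·97. Since 333 ≡ 5 (mod 8), (2/333) = -1. Now have -(97/333).
97 ≡ 1 (mod 4), so quadratic reciprocity gives (97/333) = (333/97). Reduce: 333 ≡ 42 (mod 97). Now have -(42/97).
Factor out 2: 42 = 2·21. Since 97 ≡ 1 (mod 8), (2/97) = +1. Now have -(21/97).
21 ≡ 1 (mod 4), so quadratic reciprocity gives (21/97) = (97/21). Reduce: 97 ≡ 13 (mod 21). Now have -(13/21).
13 ≡ 1 (mod 4), so quadratic reciprocity gives (13/21) = (21/13). Reduce: 21 ≡ 8 (mod 13). Now have -(8/13).
Factor out 2: 8 = 2^3. Since 13 ≡ 5 (mod 8), (2/13) = -1, and (2/13)^3 = -1. Now have (1/13).
(1/13) = 1. Collecting the sign factors: 1.
Product: (-1)·(1) = -1.

-1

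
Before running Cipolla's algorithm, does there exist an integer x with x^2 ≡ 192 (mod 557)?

(192/557)
  = (3/557)    [557 ≡ 5 mod 8 ⇒ (2/557)^6 = +1]
  = (557/3)    [QR: 557 ≡ 1 mod 4, sign kept]
  = (2/3)    [557 ≡ 2 mod 3]
  = -(1/3)    [3 ≡ 3 mod 8 ⇒ (2/3) = -1]
  = -1    [(1/3) = 1]
(192/557) = -1, and 557 is prime, so 192 is not a quadratic residue mod 557.

no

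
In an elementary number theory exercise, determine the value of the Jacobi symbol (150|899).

-1

(150|899)
  = -(75|899)    [899 ≡ 3 mod 8 ⇒ (2|899) = -1]
  = (899|75)    [QR: both ≡ 3 mod 4, sign flips]
  = (74|75)    [899 ≡ 74 mod 75]
  = -(37|75)    [75 ≡ 3 mod 8 ⇒ (2|75) = -1]
  = -(75|37)    [QR: 37 ≡ 1 mod 4, sign kept]
  = -(1|37)    [75 ≡ 1 mod 37]
  = -1    [(1|37) = 1]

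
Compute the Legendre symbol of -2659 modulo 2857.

-1

(-2659 / 2857)
  = (198 / 2857)    [-2659 ≡ 198 mod 2857]
  = (99 / 2857)    [2857 ≡ 1 mod 8 ⇒ (2 / 2857) = +1]
  = (2857 / 99)    [QR: 2857 ≡ 1 mod 4, sign kept]
  = (85 / 99)    [2857 ≡ 85 mod 99]
  = (99 / 85)    [QR: 85 ≡ 1 mod 4, sign kept]
  = (14 / 85)    [99 ≡ 14 mod 85]
  = -(7 / 85)    [85 ≡ 5 mod 8 ⇒ (2 / 85) = -1]
  = -(85 / 7)    [QR: 85 ≡ 1 mod 4, sign kept]
  = -(1 / 7)    [85 ≡ 1 mod 7]
  = -1    [(1 / 7) = 1]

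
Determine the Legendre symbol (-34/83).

1

Reduce the numerator: -34 ≡ 49 (mod 83), so (-34/83) = (49/83).
49 ≡ 1 (mod 4), so quadratic reciprocity gives (49/83) = (83/49). Reduce: 83 ≡ 34 (mod 49). Now have (34/49).
Factor out 2: 34 = 2·17. Since 49 ≡ 1 (mod 8), (2/49) = +1. Now have (17/49).
17 ≡ 1 (mod 4), so quadratic reciprocity gives (17/49) = (49/17). Reduce: 49 ≡ 15 (mod 17). Now have (15/17).
17 ≡ 1 (mod 4), so quadratic reciprocity gives (15/17) = (17/15). Reduce: 17 ≡ 2 (mod 15). Now have (2/15).
Factor out 2: 2 = 2. Since 15 ≡ 7 (mod 8), (2/15) = +1. Now have (1/15).
(1/15) = 1. Collecting the sign factors: 1.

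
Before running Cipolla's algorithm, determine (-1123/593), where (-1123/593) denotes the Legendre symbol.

-1

(-1123/593)
  = (63/593)    [-1123 ≡ 63 mod 593]
  = (593/63)    [QR: 593 ≡ 1 mod 4, sign kept]
  = (26/63)    [593 ≡ 26 mod 63]
  = (13/63)    [63 ≡ 7 mod 8 ⇒ (2/63) = +1]
  = (63/13)    [QR: 13 ≡ 1 mod 4, sign kept]
  = (11/13)    [63 ≡ 11 mod 13]
  = (13/11)    [QR: 13 ≡ 1 mod 4, sign kept]
  = (2/11)    [13 ≡ 2 mod 11]
  = -(1/11)    [11 ≡ 3 mod 8 ⇒ (2/11) = -1]
  = -1    [(1/11) = 1]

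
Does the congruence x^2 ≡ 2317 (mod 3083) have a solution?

(2317/3083)
  = (3083/2317)    [QR: 2317 ≡ 1 mod 4, sign kept]
  = (766/2317)    [3083 ≡ 766 mod 2317]
  = -(383/2317)    [2317 ≡ 5 mod 8 ⇒ (2/2317) = -1]
  = -(2317/383)    [QR: 2317 ≡ 1 mod 4, sign kept]
  = -(19/383)    [2317 ≡ 19 mod 383]
  = (383/19)    [QR: both ≡ 3 mod 4, sign flips]
  = (3/19)    [383 ≡ 3 mod 19]
  = -(19/3)    [QR: both ≡ 3 mod 4, sign flips]
  = -(1/3)    [19 ≡ 1 mod 3]
  = -1    [(1/3) = 1]
The Legendre symbol is -1, so x^2 ≡ 2317 (mod 3083) has no solution.

no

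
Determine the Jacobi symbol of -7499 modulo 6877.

Reduce the numerator: -7499 ≡ 6255 (mod 6877), so (-7499 / 6877) = (6255 / 6877).
6877 ≡ 1 (mod 4), so quadratic reciprocity gives (6255 / 6877) = (6877 / 6255). Reduce: 6877 ≡ 622 (mod 6255). Now have (622 / 6255).
Factor out 2: 622 = 2·311. Since 6255 ≡ 7 (mod 8), (2 / 6255) = +1. Now have (311 / 6255).
Both 311 ≡ 3 and 6255 ≡ 3 (mod 4), so reciprocity gives (311 / 6255) = -(6255 / 311). Reduce: 6255 ≡ 35 (mod 311). Now have -(35 / 311).
Both 35 ≡ 3 and 311 ≡ 3 (mod 4), so reciprocity gives (35 / 311) = -(311 / 35). Reduce: 311 ≡ 31 (mod 35). Now have (31 / 35).
Both 31 ≡ 3 and 35 ≡ 3 (mod 4), so reciprocity gives (31 / 35) = -(35 / 31). Reduce: 35 ≡ 4 (mod 31). Now have -(4 / 31).
Factor out 2: 4 = 2^2. Since 31 ≡ 7 (mod 8), (2 / 31) = +1, and (2 / 31)^2 = +1. Now have -(1 / 31).
(1 / 31) = 1. Collecting the sign factors: -1.

-1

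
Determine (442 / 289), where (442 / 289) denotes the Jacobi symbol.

Reduce the numerator: 442 ≡ 153 (mod 289), so (442 / 289) = (153 / 289).
153 ≡ 1 (mod 4), so quadratic reciprocity gives (153 / 289) = (289 / 153). Reduce: 289 ≡ 136 (mod 153). Now have (136 / 153).
Factor out 2: 136 = 2^3·17. Since 153 ≡ 1 (mod 8), (2 / 153) = +1, and (2 / 153)^3 = +1. Now have (17 / 153).
17 ≡ 1 (mod 4), so quadratic reciprocity gives (17 / 153) = (153 / 17). Reduce: 153 ≡ 0 (mod 17). Now have (0 / 17).
The numerator is now 0 with denominator 17 > 1: the symbol is 0.

0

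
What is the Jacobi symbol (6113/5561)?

(6113/5561)
  = (552/5561)    [6113 ≡ 552 mod 5561]
  = (69/5561)    [5561 ≡ 1 mod 8 ⇒ (2/5561)^3 = +1]
  = (5561/69)    [QR: 69 ≡ 1 mod 4, sign kept]
  = (41/69)    [5561 ≡ 41 mod 69]
  = (69/41)    [QR: 41 ≡ 1 mod 4, sign kept]
  = (28/41)    [69 ≡ 28 mod 41]
  = (7/41)    [41 ≡ 1 mod 8 ⇒ (2/41)^2 = +1]
  = (41/7)    [QR: 41 ≡ 1 mod 4, sign kept]
  = (6/7)    [41 ≡ 6 mod 7]
  = (3/7)    [7 ≡ 7 mod 8 ⇒ (2/7) = +1]
  = -(7/3)    [QR: both ≡ 3 mod 4, sign flips]
  = -(1/3)    [7 ≡ 1 mod 3]
  = -1    [(1/3) = 1]

-1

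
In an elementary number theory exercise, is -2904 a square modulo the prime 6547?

Pull out -1: (-2904|6547) = (-1|6547)·(2904|6547). Since 6547 ≡ 3 (mod 4), (-1|6547) = -1. Now have -(2904|6547).
Factor out 2: 2904 = 2^3·363. Since 6547 ≡ 3 (mod 8), (2|6547) = -1, and (2|6547)^3 = -1. Now have (363|6547).
Both 363 ≡ 3 and 6547 ≡ 3 (mod 4), so reciprocity gives (363|6547) = -(6547|363). Reduce: 6547 ≡ 13 (mod 363). Now have -(13|363).
13 ≡ 1 (mod 4), so quadratic reciprocity gives (13|363) = (363|13). Reduce: 363 ≡ 12 (mod 13). Now have -(12|13).
Factor out 2: 12 = 2^2·3. Since 13 ≡ 5 (mod 8), (2|13) = -1, and (2|13)^2 = +1. Now have -(3|13).
13 ≡ 1 (mod 4), so quadratic reciprocity gives (3|13) = (13|3). Reduce: 13 ≡ 1 (mod 3). Now have -(1|3).
(1|3) = 1. Collecting the sign factors: -1.
The Legendre symbol is -1, so x^2 ≡ -2904 (mod 6547) has no solution.

no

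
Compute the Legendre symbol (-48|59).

Reduce the numerator: -48 ≡ 11 (mod 59), so (-48|59) = (11|59).
Both 11 ≡ 3 and 59 ≡ 3 (mod 4), so reciprocity gives (11|59) = -(59|11). Reduce: 59 ≡ 4 (mod 11). Now have -(4|11).
Factor out 2: 4 = 2^2. Since 11 ≡ 3 (mod 8), (2|11) = -1, and (2|11)^2 = +1. Now have -(1|11).
(1|11) = 1. Collecting the sign factors: -1.

-1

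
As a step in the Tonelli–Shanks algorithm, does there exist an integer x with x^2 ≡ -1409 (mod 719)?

Pull out -1: (-1409|719) = (-1|719)·(1409|719). Since 719 ≡ 3 (mod 4), (-1|719) = -1. Now have -(1409|719).
Reduce the numerator: 1409 ≡ 690 (mod 719), so (1409|719) = (690|719).
Factor out 2: 690 = 2·345. Since 719 ≡ 7 (mod 8), (2|719) = +1. Now have -(345|719).
345 ≡ 1 (mod 4), so quadratic reciprocity gives (345|719) = (719|345). Reduce: 719 ≡ 29 (mod 345). Now have -(29|345).
29 ≡ 1 (mod 4), so quadratic reciprocity gives (29|345) = (345|29). Reduce: 345 ≡ 26 (mod 29). Now have -(26|29).
Factor out 2: 26 = 2·13. Since 29 ≡ 5 (mod 8), (2|29) = -1. Now have (13|29).
13 ≡ 1 (mod 4), so quadratic reciprocity gives (13|29) = (29|13). Reduce: 29 ≡ 3 (mod 13). Now have (3|13).
13 ≡ 1 (mod 4), so quadratic reciprocity gives (3|13) = (13|3). Reduce: 13 ≡ 1 (mod 3). Now have (1|3).
(1|3) = 1. Collecting the sign factors: 1.
The Legendre symbol is 1, so x^2 ≡ -1409 (mod 719) has solution.

yes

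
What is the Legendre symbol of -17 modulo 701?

1

(-17/701)
  = (17/701)    [701 ≡ 1 mod 4 ⇒ (-1/701) = +1]
  = (701/17)    [QR: 17 ≡ 1 mod 4, sign kept]
  = (4/17)    [701 ≡ 4 mod 17]
  = (1/17)    [17 ≡ 1 mod 8 ⇒ (2/17)^2 = +1]
  = 1    [(1/17) = 1]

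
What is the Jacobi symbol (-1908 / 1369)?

Pull out -1: (-1908 / 1369) = (-1 / 1369)·(1908 / 1369). Since 1369 ≡ 1 (mod 4), (-1 / 1369) = +1. Now have (1908 / 1369).
Reduce the numerator: 1908 ≡ 539 (mod 1369), so (1908 / 1369) = (539 / 1369).
1369 ≡ 1 (mod 4), so quadratic reciprocity gives (539 / 1369) = (1369 / 539). Reduce: 1369 ≡ 291 (mod 539). Now have (291 / 539).
Both 291 ≡ 3 and 539 ≡ 3 (mod 4), so reciprocity gives (291 / 539) = -(539 / 291). Reduce: 539 ≡ 248 (mod 291). Now have -(248 / 291).
Factor out 2: 248 = 2^3·31. Since 291 ≡ 3 (mod 8), (2 / 291) = -1, and (2 / 291)^3 = -1. Now have (31 / 291).
Both 31 ≡ 3 and 291 ≡ 3 (mod 4), so reciprocity gives (31 / 291) = -(291 / 31). Reduce: 291 ≡ 12 (mod 31). Now have -(12 / 31).
Factor out 2: 12 = 2^2·3. Since 31 ≡ 7 (mod 8), (2 / 31) = +1, and (2 / 31)^2 = +1. Now have -(3 / 31).
Both 3 ≡ 3 and 31 ≡ 3 (mod 4), so reciprocity gives (3 / 31) = -(31 / 3). Reduce: 31 ≡ 1 (mod 3). Now have (1 / 3).
(1 / 3) = 1. Collecting the sign factors: 1.

1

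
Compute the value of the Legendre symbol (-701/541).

(-701/541)
  = (701/541)    [541 ≡ 1 mod 4 ⇒ (-1/541) = +1]
  = (160/541)    [701 ≡ 160 mod 541]
  = -(5/541)    [541 ≡ 5 mod 8 ⇒ (2/541)^5 = -1]
  = -(541/5)    [QR: 5 ≡ 1 mod 4, sign kept]
  = -(1/5)    [541 ≡ 1 mod 5]
  = -1    [(1/5) = 1]

-1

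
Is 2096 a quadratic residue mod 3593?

(2096/3593)
  = (131/3593)    [3593 ≡ 1 mod 8 ⇒ (2/3593)^4 = +1]
  = (3593/131)    [QR: 3593 ≡ 1 mod 4, sign kept]
  = (56/131)    [3593 ≡ 56 mod 131]
  = -(7/131)    [131 ≡ 3 mod 8 ⇒ (2/131)^3 = -1]
  = (131/7)    [QR: both ≡ 3 mod 4, sign flips]
  = (5/7)    [131 ≡ 5 mod 7]
  = (7/5)    [QR: 5 ≡ 1 mod 4, sign kept]
  = (2/5)    [7 ≡ 2 mod 5]
  = -(1/5)    [5 ≡ 5 mod 8 ⇒ (2/5) = -1]
  = -1    [(1/5) = 1]
The Legendre symbol is -1, so x^2 ≡ 2096 (mod 3593) has no solution.

no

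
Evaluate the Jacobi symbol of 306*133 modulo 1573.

-1

By multiplicativity, (306·133/1573) = (306/1573)·(133/1573).
First factor (306/1573):
(306/1573)
  = -(153/1573)    [1573 ≡ 5 mod 8 ⇒ (2/1573) = -1]
  = -(1573/153)    [QR: 153 ≡ 1 mod 4, sign kept]
  = -(43/153)    [1573 ≡ 43 mod 153]
  = -(153/43)    [QR: 153 ≡ 1 mod 4, sign kept]
  = -(24/43)    [153 ≡ 24 mod 43]
  = (3/43)    [43 ≡ 3 mod 8 ⇒ (2/43)^3 = -1]
  = -(43/3)    [QR: both ≡ 3 mod 4, sign flips]
  = -(1/3)    [43 ≡ 1 mod 3]
  = -1    [(1/3) = 1]
Second factor (133/1573):
(133/1573)
  = (1573/133)    [QR: 133 ≡ 1 mod 4, sign kept]
  = (110/133)    [1573 ≡ 110 mod 133]
  = -(55/133)    [133 ≡ 5 mod 8 ⇒ (2/133) = -1]
  = -(133/55)    [QR: 133 ≡ 1 mod 4, sign kept]
  = -(23/55)    [133 ≡ 23 mod 55]
  = (55/23)    [QR: both ≡ 3 mod 4, sign flips]
  = (9/23)    [55 ≡ 9 mod 23]
  = (23/9)    [QR: 9 ≡ 1 mod 4, sign kept]
  = (5/9)    [23 ≡ 5 mod 9]
  = (9/5)    [QR: 5 ≡ 1 mod 4, sign kept]
  = (4/5)    [9 ≡ 4 mod 5]
  = (1/5)    [5 ≡ 5 mod 8 ⇒ (2/5)^2 = +1]
  = 1    [(1/5) = 1]
Product: (-1)·(1) = -1.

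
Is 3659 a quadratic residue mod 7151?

no

(3659/7151)
  = -(7151/3659)    [QR: both ≡ 3 mod 4, sign flips]
  = -(3492/3659)    [7151 ≡ 3492 mod 3659]
  = -(873/3659)    [3659 ≡ 3 mod 8 ⇒ (2/3659)^2 = +1]
  = -(3659/873)    [QR: 873 ≡ 1 mod 4, sign kept]
  = -(167/873)    [3659 ≡ 167 mod 873]
  = -(873/167)    [QR: 873 ≡ 1 mod 4, sign kept]
  = -(38/167)    [873 ≡ 38 mod 167]
  = -(19/167)    [167 ≡ 7 mod 8 ⇒ (2/167) = +1]
  = (167/19)    [QR: both ≡ 3 mod 4, sign flips]
  = (15/19)    [167 ≡ 15 mod 19]
  = -(19/15)    [QR: both ≡ 3 mod 4, sign flips]
  = -(4/15)    [19 ≡ 4 mod 15]
  = -(1/15)    [15 ≡ 7 mod 8 ⇒ (2/15)^2 = +1]
  = -1    [(1/15) = 1]
(3659/7151) = -1, and 7151 is prime, so 3659 is not a quadratic residue mod 7151.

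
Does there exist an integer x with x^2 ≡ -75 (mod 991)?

Reduce the numerator: -75 ≡ 916 (mod 991), so (-75/991) = (916/991).
Factor out 2: 916 = 2^2·229. Since 991 ≡ 7 (mod 8), (2/991) = +1, and (2/991)^2 = +1. Now have (229/991).
229 ≡ 1 (mod 4), so quadratic reciprocity gives (229/991) = (991/229). Reduce: 991 ≡ 75 (mod 229). Now have (75/229).
229 ≡ 1 (mod 4), so quadratic reciprocity gives (75/229) = (229/75). Reduce: 229 ≡ 4 (mod 75). Now have (4/75).
Factor out 2: 4 = 2^2. Since 75 ≡ 3 (mod 8), (2/75) = -1, and (2/75)^2 = +1. Now have (1/75).
(1/75) = 1. Collecting the sign factors: 1.
(-75/991) = 1, and 991 is prime, so -75 is a quadratic residue mod 991.

yes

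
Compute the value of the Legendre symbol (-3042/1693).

-1

(-3042/1693)
  = (3042/1693)    [1693 ≡ 1 mod 4 ⇒ (-1/1693) = +1]
  = (1349/1693)    [3042 ≡ 1349 mod 1693]
  = (1693/1349)    [QR: 1349 ≡ 1 mod 4, sign kept]
  = (344/1349)    [1693 ≡ 344 mod 1349]
  = -(43/1349)    [1349 ≡ 5 mod 8 ⇒ (2/1349)^3 = -1]
  = -(1349/43)    [QR: 1349 ≡ 1 mod 4, sign kept]
  = -(16/43)    [1349 ≡ 16 mod 43]
  = -(1/43)    [43 ≡ 3 mod 8 ⇒ (2/43)^4 = +1]
  = -1    [(1/43) = 1]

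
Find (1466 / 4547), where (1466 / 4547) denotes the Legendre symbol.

1

(1466 / 4547)
  = -(733 / 4547)    [4547 ≡ 3 mod 8 ⇒ (2 / 4547) = -1]
  = -(4547 / 733)    [QR: 733 ≡ 1 mod 4, sign kept]
  = -(149 / 733)    [4547 ≡ 149 mod 733]
  = -(733 / 149)    [QR: 149 ≡ 1 mod 4, sign kept]
  = -(137 / 149)    [733 ≡ 137 mod 149]
  = -(149 / 137)    [QR: 137 ≡ 1 mod 4, sign kept]
  = -(12 / 137)    [149 ≡ 12 mod 137]
  = -(3 / 137)    [137 ≡ 1 mod 8 ⇒ (2 / 137)^2 = +1]
  = -(137 / 3)    [QR: 137 ≡ 1 mod 4, sign kept]
  = -(2 / 3)    [137 ≡ 2 mod 3]
  = (1 / 3)    [3 ≡ 3 mod 8 ⇒ (2 / 3) = -1]
  = 1    [(1 / 3) = 1]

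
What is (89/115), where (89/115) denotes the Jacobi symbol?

-1

(89/115)
  = (115/89)    [QR: 89 ≡ 1 mod 4, sign kept]
  = (26/89)    [115 ≡ 26 mod 89]
  = (13/89)    [89 ≡ 1 mod 8 ⇒ (2/89) = +1]
  = (89/13)    [QR: 13 ≡ 1 mod 4, sign kept]
  = (11/13)    [89 ≡ 11 mod 13]
  = (13/11)    [QR: 13 ≡ 1 mod 4, sign kept]
  = (2/11)    [13 ≡ 2 mod 11]
  = -(1/11)    [11 ≡ 3 mod 8 ⇒ (2/11) = -1]
  = -1    [(1/11) = 1]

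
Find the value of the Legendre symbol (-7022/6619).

-1

(-7022/6619)
  = (6216/6619)    [-7022 ≡ 6216 mod 6619]
  = -(777/6619)    [6619 ≡ 3 mod 8 ⇒ (2/6619)^3 = -1]
  = -(6619/777)    [QR: 777 ≡ 1 mod 4, sign kept]
  = -(403/777)    [6619 ≡ 403 mod 777]
  = -(777/403)    [QR: 777 ≡ 1 mod 4, sign kept]
  = -(374/403)    [777 ≡ 374 mod 403]
  = (187/403)    [403 ≡ 3 mod 8 ⇒ (2/403) = -1]
  = -(403/187)    [QR: both ≡ 3 mod 4, sign flips]
  = -(29/187)    [403 ≡ 29 mod 187]
  = -(187/29)    [QR: 29 ≡ 1 mod 4, sign kept]
  = -(13/29)    [187 ≡ 13 mod 29]
  = -(29/13)    [QR: 13 ≡ 1 mod 4, sign kept]
  = -(3/13)    [29 ≡ 3 mod 13]
  = -(13/3)    [QR: 13 ≡ 1 mod 4, sign kept]
  = -(1/3)    [13 ≡ 1 mod 3]
  = -1    [(1/3) = 1]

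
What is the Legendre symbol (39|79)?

(39|79)
  = -(79|39)    [QR: both ≡ 3 mod 4, sign flips]
  = -(1|39)    [79 ≡ 1 mod 39]
  = -1    [(1|39) = 1]

-1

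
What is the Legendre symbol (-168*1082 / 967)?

-1

By multiplicativity, (-168·1082 / 967) = (-168 / 967)·(1082 / 967).
First factor (-168 / 967):
(-168 / 967)
  = (799 / 967)    [-168 ≡ 799 mod 967]
  = -(967 / 799)    [QR: both ≡ 3 mod 4, sign flips]
  = -(168 / 799)    [967 ≡ 168 mod 799]
  = -(21 / 799)    [799 ≡ 7 mod 8 ⇒ (2 / 799)^3 = +1]
  = -(799 / 21)    [QR: 21 ≡ 1 mod 4, sign kept]
  = -(1 / 21)    [799 ≡ 1 mod 21]
  = -1    [(1 / 21) = 1]
Second factor (1082 / 967):
(1082 / 967)
  = (115 / 967)    [1082 ≡ 115 mod 967]
  = -(967 / 115)    [QR: both ≡ 3 mod 4, sign flips]
  = -(47 / 115)    [967 ≡ 47 mod 115]
  = (115 / 47)    [QR: both ≡ 3 mod 4, sign flips]
  = (21 / 47)    [115 ≡ 21 mod 47]
  = (47 / 21)    [QR: 21 ≡ 1 mod 4, sign kept]
  = (5 / 21)    [47 ≡ 5 mod 21]
  = (21 / 5)    [QR: 5 ≡ 1 mod 4, sign kept]
  = (1 / 5)    [21 ≡ 1 mod 5]
  = 1    [(1 / 5) = 1]
Product: (-1)·(1) = -1.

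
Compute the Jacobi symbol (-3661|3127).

-1

Reduce the numerator: -3661 ≡ 2593 (mod 3127), so (-3661|3127) = (2593|3127).
2593 ≡ 1 (mod 4), so quadratic reciprocity gives (2593|3127) = (3127|2593). Reduce: 3127 ≡ 534 (mod 2593). Now have (534|2593).
Factor out 2: 534 = 2·267. Since 2593 ≡ 1 (mod 8), (2|2593) = +1. Now have (267|2593).
2593 ≡ 1 (mod 4), so quadratic reciprocity gives (267|2593) = (2593|267). Reduce: 2593 ≡ 190 (mod 267). Now have (190|267).
Factor out 2: 190 = 2·95. Since 267 ≡ 3 (mod 8), (2|267) = -1. Now have -(95|267).
Both 95 ≡ 3 and 267 ≡ 3 (mod 4), so reciprocity gives (95|267) = -(267|95). Reduce: 267 ≡ 77 (mod 95). Now have (77|95).
77 ≡ 1 (mod 4), so quadratic reciprocity gives (77|95) = (95|77). Reduce: 95 ≡ 18 (mod 77). Now have (18|77).
Factor out 2: 18 = 2·9. Since 77 ≡ 5 (mod 8), (2|77) = -1. Now have -(9|77).
9 ≡ 1 (mod 4), so quadratic reciprocity gives (9|77) = (77|9). Reduce: 77 ≡ 5 (mod 9). Now have -(5|9).
5 ≡ 1 (mod 4), so quadratic reciprocity gives (5|9) = (9|5). Reduce: 9 ≡ 4 (mod 5). Now have -(4|5).
Factor out 2: 4 = 2^2. Since 5 ≡ 5 (mod 8), (2|5) = -1, and (2|5)^2 = +1. Now have -(1|5).
(1|5) = 1. Collecting the sign factors: -1.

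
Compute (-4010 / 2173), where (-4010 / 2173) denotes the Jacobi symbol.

-1

Reduce the numerator: -4010 ≡ 336 (mod 2173), so (-4010 / 2173) = (336 / 2173).
Factor out 2: 336 = 2^4·21. Since 2173 ≡ 5 (mod 8), (2 / 2173) = -1, and (2 / 2173)^4 = +1. Now have (21 / 2173).
21 ≡ 1 (mod 4), so quadratic reciprocity gives (21 / 2173) = (2173 / 21). Reduce: 2173 ≡ 10 (mod 21). Now have (10 / 21).
Factor out 2: 10 = 2·5. Since 21 ≡ 5 (mod 8), (2 / 21) = -1. Now have -(5 / 21).
5 ≡ 1 (mod 4), so quadratic reciprocity gives (5 / 21) = (21 / 5). Reduce: 21 ≡ 1 (mod 5). Now have -(1 / 5).
(1 / 5) = 1. Collecting the sign factors: -1.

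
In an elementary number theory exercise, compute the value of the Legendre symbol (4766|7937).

(4766|7937)
  = (2383|7937)    [7937 ≡ 1 mod 8 ⇒ (2|7937) = +1]
  = (7937|2383)    [QR: 7937 ≡ 1 mod 4, sign kept]
  = (788|2383)    [7937 ≡ 788 mod 2383]
  = (197|2383)    [2383 ≡ 7 mod 8 ⇒ (2|2383)^2 = +1]
  = (2383|197)    [QR: 197 ≡ 1 mod 4, sign kept]
  = (19|197)    [2383 ≡ 19 mod 197]
  = (197|19)    [QR: 197 ≡ 1 mod 4, sign kept]
  = (7|19)    [197 ≡ 7 mod 19]
  = -(19|7)    [QR: both ≡ 3 mod 4, sign flips]
  = -(5|7)    [19 ≡ 5 mod 7]
  = -(7|5)    [QR: 5 ≡ 1 mod 4, sign kept]
  = -(2|5)    [7 ≡ 2 mod 5]
  = (1|5)    [5 ≡ 5 mod 8 ⇒ (2|5) = -1]
  = 1    [(1|5) = 1]

1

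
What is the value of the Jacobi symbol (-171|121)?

(-171|121)
  = (71|121)    [-171 ≡ 71 mod 121]
  = (121|71)    [QR: 121 ≡ 1 mod 4, sign kept]
  = (50|71)    [121 ≡ 50 mod 71]
  = (25|71)    [71 ≡ 7 mod 8 ⇒ (2|71) = +1]
  = (71|25)    [QR: 25 ≡ 1 mod 4, sign kept]
  = (21|25)    [71 ≡ 21 mod 25]
  = (25|21)    [QR: 21 ≡ 1 mod 4, sign kept]
  = (4|21)    [25 ≡ 4 mod 21]
  = (1|21)    [21 ≡ 5 mod 8 ⇒ (2|21)^2 = +1]
  = 1    [(1|21) = 1]

1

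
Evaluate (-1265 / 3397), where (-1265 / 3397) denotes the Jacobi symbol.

-1

(-1265 / 3397)
  = (2132 / 3397)    [-1265 ≡ 2132 mod 3397]
  = (533 / 3397)    [3397 ≡ 5 mod 8 ⇒ (2 / 3397)^2 = +1]
  = (3397 / 533)    [QR: 533 ≡ 1 mod 4, sign kept]
  = (199 / 533)    [3397 ≡ 199 mod 533]
  = (533 / 199)    [QR: 533 ≡ 1 mod 4, sign kept]
  = (135 / 199)    [533 ≡ 135 mod 199]
  = -(199 / 135)    [QR: both ≡ 3 mod 4, sign flips]
  = -(64 / 135)    [199 ≡ 64 mod 135]
  = -(1 / 135)    [135 ≡ 7 mod 8 ⇒ (2 / 135)^6 = +1]
  = -1    [(1 / 135) = 1]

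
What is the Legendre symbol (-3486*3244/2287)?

-1

By multiplicativity, (-3486·3244/2287) = (-3486/2287)·(3244/2287).
First factor (-3486/2287):
Reduce the numerator: -3486 ≡ 1088 (mod 2287), so (-3486/2287) = (1088/2287).
Factor out 2: 1088 = 2^6·17. Since 2287 ≡ 7 (mod 8), (2/2287) = +1, and (2/2287)^6 = +1. Now have (17/2287).
17 ≡ 1 (mod 4), so quadratic reciprocity gives (17/2287) = (2287/17). Reduce: 2287 ≡ 9 (mod 17). Now have (9/17).
9 ≡ 1 (mod 4), so quadratic reciprocity gives (9/17) = (17/9). Reduce: 17 ≡ 8 (mod 9). Now have (8/9).
Factor out 2: 8 = 2^3. Since 9 ≡ 1 (mod 8), (2/9) = +1, and (2/9)^3 = +1. Now have (1/9).
(1/9) = 1. Collecting the sign factors: 1.
Second factor (3244/2287):
Reduce the numerator: 3244 ≡ 957 (mod 2287), so (3244/2287) = (957/2287).
957 ≡ 1 (mod 4), so quadratic reciprocity gives (957/2287) = (2287/957). Reduce: 2287 ≡ 373 (mod 957). Now have (373/957).
373 ≡ 1 (mod 4), so quadratic reciprocity gives (373/957) = (957/373). Reduce: 957 ≡ 211 (mod 373). Now have (211/373).
373 ≡ 1 (mod 4), so quadratic reciprocity gives (211/373) = (373/211). Reduce: 373 ≡ 162 (mod 211). Now have (162/211).
Factor out 2: 162 = 2·81. Since 211 ≡ 3 (mod 8), (2/211) = -1. Now have -(81/211).
81 ≡ 1 (mod 4), so quadratic reciprocity gives (81/211) = (211/81). Reduce: 211 ≡ 49 (mod 81). Now have -(49/81).
49 ≡ 1 (mod 4), so quadratic reciprocity gives (49/81) = (81/49). Reduce: 81 ≡ 32 (mod 49). Now have -(32/49).
Factor out 2: 32 = 2^5. Since 49 ≡ 1 (mod 8), (2/49) = +1, and (2/49)^5 = +1. Now have -(1/49).
(1/49) = 1. Collecting the sign factors: -1.
Product: (1)·(-1) = -1.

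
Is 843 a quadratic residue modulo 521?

yes

Reduce the numerator: 843 ≡ 322 (mod 521), so (843/521) = (322/521).
Factor out 2: 322 = 2·161. Since 521 ≡ 1 (mod 8), (2/521) = +1. Now have (161/521).
161 ≡ 1 (mod 4), so quadratic reciprocity gives (161/521) = (521/161). Reduce: 521 ≡ 38 (mod 161). Now have (38/161).
Factor out 2: 38 = 2·19. Since 161 ≡ 1 (mod 8), (2/161) = +1. Now have (19/161).
161 ≡ 1 (mod 4), so quadratic reciprocity gives (19/161) = (161/19). Reduce: 161 ≡ 9 (mod 19). Now have (9/19).
9 ≡ 1 (mod 4), so quadratic reciprocity gives (9/19) = (19/9). Reduce: 19 ≡ 1 (mod 9). Now have (1/9).
(1/9) = 1. Collecting the sign factors: 1.
The Legendre symbol is 1, so x^2 ≡ 843 (mod 521) has solution.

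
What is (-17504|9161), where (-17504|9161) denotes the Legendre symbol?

(-17504|9161)
  = (818|9161)    [-17504 ≡ 818 mod 9161]
  = (409|9161)    [9161 ≡ 1 mod 8 ⇒ (2|9161) = +1]
  = (9161|409)    [QR: 409 ≡ 1 mod 4, sign kept]
  = (163|409)    [9161 ≡ 163 mod 409]
  = (409|163)    [QR: 409 ≡ 1 mod 4, sign kept]
  = (83|163)    [409 ≡ 83 mod 163]
  = -(163|83)    [QR: both ≡ 3 mod 4, sign flips]
  = -(80|83)    [163 ≡ 80 mod 83]
  = -(5|83)    [83 ≡ 3 mod 8 ⇒ (2|83)^4 = +1]
  = -(83|5)    [QR: 5 ≡ 1 mod 4, sign kept]
  = -(3|5)    [83 ≡ 3 mod 5]
  = -(5|3)    [QR: 5 ≡ 1 mod 4, sign kept]
  = -(2|3)    [5 ≡ 2 mod 3]
  = (1|3)    [3 ≡ 3 mod 8 ⇒ (2|3) = -1]
  = 1    [(1|3) = 1]

1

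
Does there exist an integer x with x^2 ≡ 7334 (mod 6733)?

yes

(7334/6733)
  = (601/6733)    [7334 ≡ 601 mod 6733]
  = (6733/601)    [QR: 601 ≡ 1 mod 4, sign kept]
  = (122/601)    [6733 ≡ 122 mod 601]
  = (61/601)    [601 ≡ 1 mod 8 ⇒ (2/601) = +1]
  = (601/61)    [QR: 61 ≡ 1 mod 4, sign kept]
  = (52/61)    [601 ≡ 52 mod 61]
  = (13/61)    [61 ≡ 5 mod 8 ⇒ (2/61)^2 = +1]
  = (61/13)    [QR: 13 ≡ 1 mod 4, sign kept]
  = (9/13)    [61 ≡ 9 mod 13]
  = (13/9)    [QR: 9 ≡ 1 mod 4, sign kept]
  = (4/9)    [13 ≡ 4 mod 9]
  = (1/9)    [9 ≡ 1 mod 8 ⇒ (2/9)^2 = +1]
  = 1    [(1/9) = 1]
(7334/6733) = 1, and 6733 is prime, so 7334 is a quadratic residue mod 6733.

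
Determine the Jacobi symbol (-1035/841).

Pull out -1: (-1035/841) = (-1/841)·(1035/841). Since 841 ≡ 1 (mod 4), (-1/841) = +1. Now have (1035/841).
Reduce the numerator: 1035 ≡ 194 (mod 841), so (1035/841) = (194/841).
Factor out 2: 194 = 2·97. Since 841 ≡ 1 (mod 8), (2/841) = +1. Now have (97/841).
97 ≡ 1 (mod 4), so quadratic reciprocity gives (97/841) = (841/97). Reduce: 841 ≡ 65 (mod 97). Now have (65/97).
65 ≡ 1 (mod 4), so quadratic reciprocity gives (65/97) = (97/65). Reduce: 97 ≡ 32 (mod 65). Now have (32/65).
Factor out 2: 32 = 2^5. Since 65 ≡ 1 (mod 8), (2/65) = +1, and (2/65)^5 = +1. Now have (1/65).
(1/65) = 1. Collecting the sign factors: 1.

1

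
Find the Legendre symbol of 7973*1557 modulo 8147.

By multiplicativity, (7973·1557 / 8147) = (7973 / 8147)·(1557 / 8147).
First factor (7973 / 8147):
(7973 / 8147)
  = (8147 / 7973)    [QR: 7973 ≡ 1 mod 4, sign kept]
  = (174 / 7973)    [8147 ≡ 174 mod 7973]
  = -(87 / 7973)    [7973 ≡ 5 mod 8 ⇒ (2 / 7973) = -1]
  = -(7973 / 87)    [QR: 7973 ≡ 1 mod 4, sign kept]
  = -(56 / 87)    [7973 ≡ 56 mod 87]
  = -(7 / 87)    [87 ≡ 7 mod 8 ⇒ (2 / 87)^3 = +1]
  = (87 / 7)    [QR: both ≡ 3 mod 4, sign flips]
  = (3 / 7)    [87 ≡ 3 mod 7]
  = -(7 / 3)    [QR: both ≡ 3 mod 4, sign flips]
  = -(1 / 3)    [7 ≡ 1 mod 3]
  = -1    [(1 / 3) = 1]
Second factor (1557 / 8147):
(1557 / 8147)
  = (8147 / 1557)    [QR: 1557 ≡ 1 mod 4, sign kept]
  = (362 / 1557)    [8147 ≡ 362 mod 1557]
  = -(181 / 1557)    [1557 ≡ 5 mod 8 ⇒ (2 / 1557) = -1]
  = -(1557 / 181)    [QR: 181 ≡ 1 mod 4, sign kept]
  = -(109 / 181)    [1557 ≡ 109 mod 181]
  = -(181 / 109)    [QR: 109 ≡ 1 mod 4, sign kept]
  = -(72 / 109)    [181 ≡ 72 mod 109]
  = (9 / 109)    [109 ≡ 5 mod 8 ⇒ (2 / 109)^3 = -1]
  = (109 / 9)    [QR: 9 ≡ 1 mod 4, sign kept]
  = (1 / 9)    [109 ≡ 1 mod 9]
  = 1    [(1 / 9) = 1]
Product: (-1)·(1) = -1.

-1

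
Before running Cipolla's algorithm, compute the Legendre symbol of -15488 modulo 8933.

-1

(-15488 / 8933)
  = (15488 / 8933)    [8933 ≡ 1 mod 4 ⇒ (-1 / 8933) = +1]
  = (6555 / 8933)    [15488 ≡ 6555 mod 8933]
  = (8933 / 6555)    [QR: 8933 ≡ 1 mod 4, sign kept]
  = (2378 / 6555)    [8933 ≡ 2378 mod 6555]
  = -(1189 / 6555)    [6555 ≡ 3 mod 8 ⇒ (2 / 6555) = -1]
  = -(6555 / 1189)    [QR: 1189 ≡ 1 mod 4, sign kept]
  = -(610 / 1189)    [6555 ≡ 610 mod 1189]
  = (305 / 1189)    [1189 ≡ 5 mod 8 ⇒ (2 / 1189) = -1]
  = (1189 / 305)    [QR: 305 ≡ 1 mod 4, sign kept]
  = (274 / 305)    [1189 ≡ 274 mod 305]
  = (137 / 305)    [305 ≡ 1 mod 8 ⇒ (2 / 305) = +1]
  = (305 / 137)    [QR: 137 ≡ 1 mod 4, sign kept]
  = (31 / 137)    [305 ≡ 31 mod 137]
  = (137 / 31)    [QR: 137 ≡ 1 mod 4, sign kept]
  = (13 / 31)    [137 ≡ 13 mod 31]
  = (31 / 13)    [QR: 13 ≡ 1 mod 4, sign kept]
  = (5 / 13)    [31 ≡ 5 mod 13]
  = (13 / 5)    [QR: 5 ≡ 1 mod 4, sign kept]
  = (3 / 5)    [13 ≡ 3 mod 5]
  = (5 / 3)    [QR: 5 ≡ 1 mod 4, sign kept]
  = (2 / 3)    [5 ≡ 2 mod 3]
  = -(1 / 3)    [3 ≡ 3 mod 8 ⇒ (2 / 3) = -1]
  = -1    [(1 / 3) = 1]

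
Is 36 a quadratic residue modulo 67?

Factor out 2: 36 = 2^2·9. Since 67 ≡ 3 (mod 8), (2|67) = -1, and (2|67)^2 = +1. Now have (9|67).
9 ≡ 1 (mod 4), so quadratic reciprocity gives (9|67) = (67|9). Reduce: 67 ≡ 4 (mod 9). Now have (4|9).
Factor out 2: 4 = 2^2. Since 9 ≡ 1 (mod 8), (2|9) = +1, and (2|9)^2 = +1. Now have (1|9).
(1|9) = 1. Collecting the sign factors: 1.
The Legendre symbol is 1, so x^2 ≡ 36 (mod 67) has solution.

yes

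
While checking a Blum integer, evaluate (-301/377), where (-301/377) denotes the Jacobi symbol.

1

(-301/377)
  = (76/377)    [-301 ≡ 76 mod 377]
  = (19/377)    [377 ≡ 1 mod 8 ⇒ (2/377)^2 = +1]
  = (377/19)    [QR: 377 ≡ 1 mod 4, sign kept]
  = (16/19)    [377 ≡ 16 mod 19]
  = (1/19)    [19 ≡ 3 mod 8 ⇒ (2/19)^4 = +1]
  = 1    [(1/19) = 1]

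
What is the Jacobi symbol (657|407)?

-1

(657|407)
  = (250|407)    [657 ≡ 250 mod 407]
  = (125|407)    [407 ≡ 7 mod 8 ⇒ (2|407) = +1]
  = (407|125)    [QR: 125 ≡ 1 mod 4, sign kept]
  = (32|125)    [407 ≡ 32 mod 125]
  = -(1|125)    [125 ≡ 5 mod 8 ⇒ (2|125)^5 = -1]
  = -1    [(1|125) = 1]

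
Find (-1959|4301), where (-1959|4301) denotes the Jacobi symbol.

Reduce the numerator: -1959 ≡ 2342 (mod 4301), so (-1959|4301) = (2342|4301).
Factor out 2: 2342 = 2·1171. Since 4301 ≡ 5 (mod 8), (2|4301) = -1. Now have -(1171|4301).
4301 ≡ 1 (mod 4), so quadratic reciprocity gives (1171|4301) = (4301|1171). Reduce: 4301 ≡ 788 (mod 1171). Now have -(788|1171).
Factor out 2: 788 = 2^2·197. Since 1171 ≡ 3 (mod 8), (2|1171) = -1, and (2|1171)^2 = +1. Now have -(197|1171).
197 ≡ 1 (mod 4), so quadratic reciprocity gives (197|1171) = (1171|197). Reduce: 1171 ≡ 186 (mod 197). Now have -(186|197).
Factor out 2: 186 = 2·93. Since 197 ≡ 5 (mod 8), (2|197) = -1. Now have (93|197).
93 ≡ 1 (mod 4), so quadratic reciprocity gives (93|197) = (197|93). Reduce: 197 ≡ 11 (mod 93). Now have (11|93).
93 ≡ 1 (mod 4), so quadratic reciprocity gives (11|93) = (93|11). Reduce: 93 ≡ 5 (mod 11). Now have (5|11).
5 ≡ 1 (mod 4), so quadratic reciprocity gives (5|11) = (11|5). Reduce: 11 ≡ 1 (mod 5). Now have (1|5).
(1|5) = 1. Collecting the sign factors: 1.

1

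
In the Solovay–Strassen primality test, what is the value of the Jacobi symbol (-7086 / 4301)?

Reduce the numerator: -7086 ≡ 1516 (mod 4301), so (-7086 / 4301) = (1516 / 4301).
Factor out 2: 1516 = 2^2·379. Since 4301 ≡ 5 (mod 8), (2 / 4301) = -1, and (2 / 4301)^2 = +1. Now have (379 / 4301).
4301 ≡ 1 (mod 4), so quadratic reciprocity gives (379 / 4301) = (4301 / 379). Reduce: 4301 ≡ 132 (mod 379). Now have (132 / 379).
Factor out 2: 132 = 2^2·33. Since 379 ≡ 3 (mod 8), (2 / 379) = -1, and (2 / 379)^2 = +1. Now have (33 / 379).
33 ≡ 1 (mod 4), so quadratic reciprocity gives (33 / 379) = (379 / 33). Reduce: 379 ≡ 16 (mod 33). Now have (16 / 33).
Factor out 2: 16 = 2^4. Since 33 ≡ 1 (mod 8), (2 / 33) = +1, and (2 / 33)^4 = +1. Now have (1 / 33).
(1 / 33) = 1. Collecting the sign factors: 1.

1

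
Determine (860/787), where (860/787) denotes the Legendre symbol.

Reduce the numerator: 860 ≡ 73 (mod 787), so (860/787) = (73/787).
73 ≡ 1 (mod 4), so quadratic reciprocity gives (73/787) = (787/73). Reduce: 787 ≡ 57 (mod 73). Now have (57/73).
57 ≡ 1 (mod 4), so quadratic reciprocity gives (57/73) = (73/57). Reduce: 73 ≡ 16 (mod 57). Now have (16/57).
Factor out 2: 16 = 2^4. Since 57 ≡ 1 (mod 8), (2/57) = +1, and (2/57)^4 = +1. Now have (1/57).
(1/57) = 1. Collecting the sign factors: 1.

1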